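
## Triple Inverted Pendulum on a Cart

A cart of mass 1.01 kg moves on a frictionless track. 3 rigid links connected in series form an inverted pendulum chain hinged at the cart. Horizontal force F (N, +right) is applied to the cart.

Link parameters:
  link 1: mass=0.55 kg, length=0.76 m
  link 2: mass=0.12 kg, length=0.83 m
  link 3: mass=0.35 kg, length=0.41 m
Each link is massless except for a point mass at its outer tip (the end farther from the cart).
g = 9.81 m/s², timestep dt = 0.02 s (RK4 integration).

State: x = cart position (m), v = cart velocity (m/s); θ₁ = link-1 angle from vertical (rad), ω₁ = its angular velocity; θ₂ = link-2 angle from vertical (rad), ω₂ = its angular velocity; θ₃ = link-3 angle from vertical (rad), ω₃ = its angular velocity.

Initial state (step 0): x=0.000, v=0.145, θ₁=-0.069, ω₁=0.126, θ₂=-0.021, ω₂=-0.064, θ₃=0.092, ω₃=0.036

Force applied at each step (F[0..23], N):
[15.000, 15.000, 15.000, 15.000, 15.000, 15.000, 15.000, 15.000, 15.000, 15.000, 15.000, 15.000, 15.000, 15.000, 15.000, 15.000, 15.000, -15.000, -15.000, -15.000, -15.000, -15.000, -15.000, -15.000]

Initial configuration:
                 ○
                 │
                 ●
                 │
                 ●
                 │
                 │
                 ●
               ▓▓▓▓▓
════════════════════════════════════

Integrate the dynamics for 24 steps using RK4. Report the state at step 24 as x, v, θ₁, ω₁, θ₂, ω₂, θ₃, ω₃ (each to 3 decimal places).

apply F[0]=+15.000 → step 1: x=0.006, v=0.454, θ₁=-0.071, ω₁=-0.306, θ₂=-0.023, ω₂=-0.113, θ₃=0.095, ω₃=0.219
apply F[1]=+15.000 → step 2: x=0.018, v=0.763, θ₁=-0.081, ω₁=-0.741, θ₂=-0.026, ω₂=-0.161, θ₃=0.101, ω₃=0.403
apply F[2]=+15.000 → step 3: x=0.037, v=1.074, θ₁=-0.100, ω₁=-1.181, θ₂=-0.029, ω₂=-0.206, θ₃=0.111, ω₃=0.584
apply F[3]=+15.000 → step 4: x=0.061, v=1.385, θ₁=-0.129, ω₁=-1.628, θ₂=-0.034, ω₂=-0.243, θ₃=0.124, ω₃=0.749
apply F[4]=+15.000 → step 5: x=0.092, v=1.695, θ₁=-0.166, ω₁=-2.079, θ₂=-0.039, ω₂=-0.268, θ₃=0.140, ω₃=0.881
apply F[5]=+15.000 → step 6: x=0.129, v=2.001, θ₁=-0.212, ω₁=-2.530, θ₂=-0.044, ω₂=-0.279, θ₃=0.159, ω₃=0.957
apply F[6]=+15.000 → step 7: x=0.172, v=2.299, θ₁=-0.267, ω₁=-2.971, θ₂=-0.050, ω₂=-0.276, θ₃=0.178, ω₃=0.954
apply F[7]=+15.000 → step 8: x=0.221, v=2.582, θ₁=-0.330, ω₁=-3.390, θ₂=-0.055, ω₂=-0.264, θ₃=0.196, ω₃=0.852
apply F[8]=+15.000 → step 9: x=0.275, v=2.845, θ₁=-0.402, ω₁=-3.777, θ₂=-0.060, ω₂=-0.254, θ₃=0.212, ω₃=0.646
apply F[9]=+15.000 → step 10: x=0.334, v=3.083, θ₁=-0.481, ω₁=-4.123, θ₂=-0.066, ω₂=-0.259, θ₃=0.222, ω₃=0.345
apply F[10]=+15.000 → step 11: x=0.398, v=3.293, θ₁=-0.567, ω₁=-4.424, θ₂=-0.071, ω₂=-0.295, θ₃=0.225, ω₃=-0.032
apply F[11]=+15.000 → step 12: x=0.466, v=3.474, θ₁=-0.658, ω₁=-4.680, θ₂=-0.078, ω₂=-0.374, θ₃=0.220, ω₃=-0.457
apply F[12]=+15.000 → step 13: x=0.537, v=3.626, θ₁=-0.754, ω₁=-4.894, θ₂=-0.086, ω₂=-0.504, θ₃=0.206, ω₃=-0.905
apply F[13]=+15.000 → step 14: x=0.611, v=3.751, θ₁=-0.853, ω₁=-5.073, θ₂=-0.098, ω₂=-0.688, θ₃=0.184, ω₃=-1.353
apply F[14]=+15.000 → step 15: x=0.687, v=3.852, θ₁=-0.956, ω₁=-5.223, θ₂=-0.114, ω₂=-0.927, θ₃=0.152, ω₃=-1.787
apply F[15]=+15.000 → step 16: x=0.765, v=3.929, θ₁=-1.062, ω₁=-5.349, θ₂=-0.136, ω₂=-1.218, θ₃=0.112, ω₃=-2.197
apply F[16]=+15.000 → step 17: x=0.844, v=3.985, θ₁=-1.170, ω₁=-5.455, θ₂=-0.163, ω₂=-1.558, θ₃=0.065, ω₃=-2.582
apply F[17]=-15.000 → step 18: x=0.920, v=3.642, θ₁=-1.279, ω₁=-5.481, θ₂=-0.195, ω₂=-1.595, θ₃=0.012, ω₃=-2.716
apply F[18]=-15.000 → step 19: x=0.989, v=3.291, θ₁=-1.390, ω₁=-5.556, θ₂=-0.227, ω₂=-1.648, θ₃=-0.044, ω₃=-2.841
apply F[19]=-15.000 → step 20: x=1.052, v=2.930, θ₁=-1.502, ω₁=-5.677, θ₂=-0.261, ω₂=-1.728, θ₃=-0.102, ω₃=-2.959
apply F[20]=-15.000 → step 21: x=1.107, v=2.554, θ₁=-1.617, ω₁=-5.846, θ₂=-0.297, ω₂=-1.846, θ₃=-0.162, ω₃=-3.067
apply F[21]=-15.000 → step 22: x=1.154, v=2.159, θ₁=-1.736, ω₁=-6.066, θ₂=-0.335, ω₂=-2.015, θ₃=-0.225, ω₃=-3.164
apply F[22]=-15.000 → step 23: x=1.193, v=1.740, θ₁=-1.860, ω₁=-6.342, θ₂=-0.378, ω₂=-2.252, θ₃=-0.289, ω₃=-3.248
apply F[23]=-15.000 → step 24: x=1.223, v=1.292, θ₁=-1.990, ω₁=-6.684, θ₂=-0.426, ω₂=-2.576, θ₃=-0.354, ω₃=-3.319

Answer: x=1.223, v=1.292, θ₁=-1.990, ω₁=-6.684, θ₂=-0.426, ω₂=-2.576, θ₃=-0.354, ω₃=-3.319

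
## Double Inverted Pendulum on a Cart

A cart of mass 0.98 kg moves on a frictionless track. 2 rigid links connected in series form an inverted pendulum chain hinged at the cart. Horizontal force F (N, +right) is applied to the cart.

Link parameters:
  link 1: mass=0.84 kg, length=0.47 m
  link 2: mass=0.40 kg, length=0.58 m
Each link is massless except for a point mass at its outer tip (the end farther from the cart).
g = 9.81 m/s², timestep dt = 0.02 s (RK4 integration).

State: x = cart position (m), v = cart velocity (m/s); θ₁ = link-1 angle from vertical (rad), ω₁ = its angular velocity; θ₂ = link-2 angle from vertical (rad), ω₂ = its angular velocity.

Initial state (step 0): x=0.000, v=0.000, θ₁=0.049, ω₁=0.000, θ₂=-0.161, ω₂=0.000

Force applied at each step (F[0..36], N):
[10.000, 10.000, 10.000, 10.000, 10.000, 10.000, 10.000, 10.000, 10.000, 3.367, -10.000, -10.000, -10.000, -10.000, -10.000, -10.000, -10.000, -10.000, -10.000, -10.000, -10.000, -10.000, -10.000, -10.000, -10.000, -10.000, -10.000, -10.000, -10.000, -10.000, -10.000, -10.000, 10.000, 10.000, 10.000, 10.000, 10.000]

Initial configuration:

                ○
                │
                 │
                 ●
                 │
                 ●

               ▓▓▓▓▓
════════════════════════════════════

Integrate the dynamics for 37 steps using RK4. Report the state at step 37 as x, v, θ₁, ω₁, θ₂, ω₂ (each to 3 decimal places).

Answer: x=-0.224, v=-1.836, θ₁=-4.399, ω₁=-7.989, θ₂=-1.938, ω₂=-13.342

Derivation:
apply F[0]=+10.000 → step 1: x=0.002, v=0.192, θ₁=0.046, ω₁=-0.347, θ₂=-0.162, ω₂=-0.106
apply F[1]=+10.000 → step 2: x=0.008, v=0.386, θ₁=0.035, ω₁=-0.702, θ₂=-0.165, ω₂=-0.208
apply F[2]=+10.000 → step 3: x=0.017, v=0.583, θ₁=0.017, ω₁=-1.075, θ₂=-0.170, ω₂=-0.302
apply F[3]=+10.000 → step 4: x=0.031, v=0.786, θ₁=-0.008, ω₁=-1.472, θ₂=-0.177, ω₂=-0.383
apply F[4]=+10.000 → step 5: x=0.049, v=0.995, θ₁=-0.042, ω₁=-1.902, θ₂=-0.186, ω₂=-0.447
apply F[5]=+10.000 → step 6: x=0.071, v=1.210, θ₁=-0.084, ω₁=-2.366, θ₂=-0.195, ω₂=-0.492
apply F[6]=+10.000 → step 7: x=0.097, v=1.428, θ₁=-0.137, ω₁=-2.865, θ₂=-0.205, ω₂=-0.516
apply F[7]=+10.000 → step 8: x=0.128, v=1.646, θ₁=-0.199, ω₁=-3.387, θ₂=-0.215, ω₂=-0.524
apply F[8]=+10.000 → step 9: x=0.163, v=1.854, θ₁=-0.272, ω₁=-3.915, θ₂=-0.226, ω₂=-0.524
apply F[9]=+3.367 → step 10: x=0.201, v=1.926, θ₁=-0.353, ω₁=-4.189, θ₂=-0.236, ω₂=-0.523
apply F[10]=-10.000 → step 11: x=0.238, v=1.763, θ₁=-0.435, ω₁=-4.041, θ₂=-0.247, ω₂=-0.490
apply F[11]=-10.000 → step 12: x=0.271, v=1.611, θ₁=-0.515, ω₁=-3.965, θ₂=-0.256, ω₂=-0.439
apply F[12]=-10.000 → step 13: x=0.302, v=1.468, θ₁=-0.594, ω₁=-3.951, θ₂=-0.264, ω₂=-0.372
apply F[13]=-10.000 → step 14: x=0.330, v=1.329, θ₁=-0.674, ω₁=-3.989, θ₂=-0.271, ω₂=-0.293
apply F[14]=-10.000 → step 15: x=0.355, v=1.190, θ₁=-0.754, ω₁=-4.070, θ₂=-0.276, ω₂=-0.207
apply F[15]=-10.000 → step 16: x=0.378, v=1.049, θ₁=-0.837, ω₁=-4.188, θ₂=-0.279, ω₂=-0.119
apply F[16]=-10.000 → step 17: x=0.397, v=0.902, θ₁=-0.922, ω₁=-4.338, θ₂=-0.280, ω₂=-0.035
apply F[17]=-10.000 → step 18: x=0.414, v=0.747, θ₁=-1.010, ω₁=-4.516, θ₂=-0.280, ω₂=0.040
apply F[18]=-10.000 → step 19: x=0.427, v=0.579, θ₁=-1.103, ω₁=-4.722, θ₂=-0.279, ω₂=0.100
apply F[19]=-10.000 → step 20: x=0.437, v=0.398, θ₁=-1.200, ω₁=-4.956, θ₂=-0.277, ω₂=0.139
apply F[20]=-10.000 → step 21: x=0.443, v=0.200, θ₁=-1.301, ω₁=-5.222, θ₂=-0.274, ω₂=0.149
apply F[21]=-10.000 → step 22: x=0.445, v=-0.018, θ₁=-1.409, ω₁=-5.525, θ₂=-0.271, ω₂=0.123
apply F[22]=-10.000 → step 23: x=0.442, v=-0.261, θ₁=-1.523, ω₁=-5.875, θ₂=-0.269, ω₂=0.050
apply F[23]=-10.000 → step 24: x=0.434, v=-0.533, θ₁=-1.644, ω₁=-6.287, θ₂=-0.269, ω₂=-0.082
apply F[24]=-10.000 → step 25: x=0.420, v=-0.841, θ₁=-1.775, ω₁=-6.780, θ₂=-0.273, ω₂=-0.292
apply F[25]=-10.000 → step 26: x=0.400, v=-1.195, θ₁=-1.916, ω₁=-7.385, θ₂=-0.282, ω₂=-0.607
apply F[26]=-10.000 → step 27: x=0.372, v=-1.610, θ₁=-2.071, ω₁=-8.147, θ₂=-0.298, ω₂=-1.066
apply F[27]=-10.000 → step 28: x=0.335, v=-2.102, θ₁=-2.243, ω₁=-9.133, θ₂=-0.326, ω₂=-1.738
apply F[28]=-10.000 → step 29: x=0.288, v=-2.694, θ₁=-2.438, ω₁=-10.438, θ₂=-0.370, ω₂=-2.734
apply F[29]=-10.000 → step 30: x=0.227, v=-3.392, θ₁=-2.664, ω₁=-12.149, θ₂=-0.438, ω₂=-4.239
apply F[30]=-10.000 → step 31: x=0.152, v=-4.094, θ₁=-2.926, ω₁=-14.119, θ₂=-0.544, ω₂=-6.467
apply F[31]=-10.000 → step 32: x=0.065, v=-4.435, θ₁=-3.224, ω₁=-15.414, θ₂=-0.701, ω₂=-9.247
apply F[32]=+10.000 → step 33: x=-0.017, v=-3.791, θ₁=-3.523, ω₁=-14.251, θ₂=-0.909, ω₂=-11.403
apply F[33]=+10.000 → step 34: x=-0.086, v=-3.037, θ₁=-3.790, ω₁=-12.480, θ₂=-1.150, ω₂=-12.532
apply F[34]=+10.000 → step 35: x=-0.140, v=-2.459, θ₁=-4.023, ω₁=-10.849, θ₂=-1.407, ω₂=-13.069
apply F[35]=+10.000 → step 36: x=-0.185, v=-2.073, θ₁=-4.225, ω₁=-9.393, θ₂=-1.671, ω₂=-13.300
apply F[36]=+10.000 → step 37: x=-0.224, v=-1.836, θ₁=-4.399, ω₁=-7.989, θ₂=-1.938, ω₂=-13.342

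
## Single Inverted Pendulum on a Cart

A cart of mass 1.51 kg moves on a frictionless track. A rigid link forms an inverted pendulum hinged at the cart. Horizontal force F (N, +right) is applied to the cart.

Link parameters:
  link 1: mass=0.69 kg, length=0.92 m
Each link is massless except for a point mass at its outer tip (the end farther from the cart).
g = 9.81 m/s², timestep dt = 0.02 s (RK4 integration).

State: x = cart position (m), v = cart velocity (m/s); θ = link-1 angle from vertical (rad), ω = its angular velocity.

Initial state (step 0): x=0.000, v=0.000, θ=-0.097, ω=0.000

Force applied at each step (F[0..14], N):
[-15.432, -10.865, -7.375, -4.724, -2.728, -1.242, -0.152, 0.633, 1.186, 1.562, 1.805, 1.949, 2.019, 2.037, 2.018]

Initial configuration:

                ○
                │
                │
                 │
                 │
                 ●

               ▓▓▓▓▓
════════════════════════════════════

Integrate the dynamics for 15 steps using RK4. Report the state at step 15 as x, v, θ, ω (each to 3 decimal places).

apply F[0]=-15.432 → step 1: x=-0.002, v=-0.195, θ=-0.095, ω=0.190
apply F[1]=-10.865 → step 2: x=-0.007, v=-0.330, θ=-0.090, ω=0.317
apply F[2]=-7.375 → step 3: x=-0.015, v=-0.420, θ=-0.083, ω=0.396
apply F[3]=-4.724 → step 4: x=-0.024, v=-0.475, θ=-0.075, ω=0.439
apply F[4]=-2.728 → step 5: x=-0.033, v=-0.505, θ=-0.066, ω=0.457
apply F[5]=-1.242 → step 6: x=-0.044, v=-0.516, θ=-0.056, ω=0.456
apply F[6]=-0.152 → step 7: x=-0.054, v=-0.514, θ=-0.048, ω=0.442
apply F[7]=+0.633 → step 8: x=-0.064, v=-0.502, θ=-0.039, ω=0.419
apply F[8]=+1.186 → step 9: x=-0.074, v=-0.483, θ=-0.031, ω=0.391
apply F[9]=+1.562 → step 10: x=-0.083, v=-0.460, θ=-0.023, ω=0.361
apply F[10]=+1.805 → step 11: x=-0.092, v=-0.434, θ=-0.016, ω=0.329
apply F[11]=+1.949 → step 12: x=-0.101, v=-0.407, θ=-0.010, ω=0.296
apply F[12]=+2.019 → step 13: x=-0.109, v=-0.380, θ=-0.005, ω=0.265
apply F[13]=+2.037 → step 14: x=-0.116, v=-0.353, θ=0.000, ω=0.235
apply F[14]=+2.018 → step 15: x=-0.123, v=-0.326, θ=0.005, ω=0.207

Answer: x=-0.123, v=-0.326, θ=0.005, ω=0.207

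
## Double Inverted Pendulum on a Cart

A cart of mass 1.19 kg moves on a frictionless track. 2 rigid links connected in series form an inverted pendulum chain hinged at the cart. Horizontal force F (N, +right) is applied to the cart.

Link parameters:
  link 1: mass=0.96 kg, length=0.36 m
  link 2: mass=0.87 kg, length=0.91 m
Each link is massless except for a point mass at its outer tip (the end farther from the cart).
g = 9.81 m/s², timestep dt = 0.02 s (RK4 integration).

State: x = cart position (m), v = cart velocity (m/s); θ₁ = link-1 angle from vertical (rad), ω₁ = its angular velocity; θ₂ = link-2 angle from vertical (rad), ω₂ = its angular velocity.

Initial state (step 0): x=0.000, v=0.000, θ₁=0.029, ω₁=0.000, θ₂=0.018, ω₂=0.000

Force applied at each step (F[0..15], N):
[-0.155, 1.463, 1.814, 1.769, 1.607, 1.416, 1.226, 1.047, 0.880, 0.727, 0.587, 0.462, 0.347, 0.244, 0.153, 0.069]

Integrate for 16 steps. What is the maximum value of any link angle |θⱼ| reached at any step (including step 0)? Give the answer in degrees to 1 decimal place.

apply F[0]=-0.155 → step 1: x=-0.000, v=-0.011, θ₁=0.030, ω₁=0.053, θ₂=0.018, ω₂=-0.005
apply F[1]=+1.463 → step 2: x=-0.000, v=0.004, θ₁=0.030, ω₁=0.032, θ₂=0.018, ω₂=-0.010
apply F[2]=+1.814 → step 3: x=0.000, v=0.025, θ₁=0.031, ω₁=-0.004, θ₂=0.018, ω₂=-0.015
apply F[3]=+1.769 → step 4: x=0.001, v=0.046, θ₁=0.030, ω₁=-0.037, θ₂=0.017, ω₂=-0.020
apply F[4]=+1.607 → step 5: x=0.002, v=0.064, θ₁=0.029, ω₁=-0.065, θ₂=0.017, ω₂=-0.026
apply F[5]=+1.416 → step 6: x=0.003, v=0.079, θ₁=0.028, ω₁=-0.086, θ₂=0.016, ω₂=-0.030
apply F[6]=+1.226 → step 7: x=0.005, v=0.092, θ₁=0.026, ω₁=-0.100, θ₂=0.016, ω₂=-0.035
apply F[7]=+1.047 → step 8: x=0.007, v=0.102, θ₁=0.024, ω₁=-0.110, θ₂=0.015, ω₂=-0.039
apply F[8]=+0.880 → step 9: x=0.009, v=0.110, θ₁=0.022, ω₁=-0.116, θ₂=0.014, ω₂=-0.042
apply F[9]=+0.727 → step 10: x=0.011, v=0.116, θ₁=0.019, ω₁=-0.118, θ₂=0.013, ω₂=-0.045
apply F[10]=+0.587 → step 11: x=0.014, v=0.120, θ₁=0.017, ω₁=-0.118, θ₂=0.012, ω₂=-0.047
apply F[11]=+0.462 → step 12: x=0.016, v=0.123, θ₁=0.015, ω₁=-0.116, θ₂=0.011, ω₂=-0.049
apply F[12]=+0.347 → step 13: x=0.019, v=0.125, θ₁=0.012, ω₁=-0.112, θ₂=0.010, ω₂=-0.050
apply F[13]=+0.244 → step 14: x=0.021, v=0.126, θ₁=0.010, ω₁=-0.107, θ₂=0.009, ω₂=-0.051
apply F[14]=+0.153 → step 15: x=0.024, v=0.126, θ₁=0.008, ω₁=-0.102, θ₂=0.008, ω₂=-0.051
apply F[15]=+0.069 → step 16: x=0.026, v=0.125, θ₁=0.006, ω₁=-0.096, θ₂=0.007, ω₂=-0.051
Max |angle| over trajectory = 0.031 rad = 1.8°.

Answer: 1.8°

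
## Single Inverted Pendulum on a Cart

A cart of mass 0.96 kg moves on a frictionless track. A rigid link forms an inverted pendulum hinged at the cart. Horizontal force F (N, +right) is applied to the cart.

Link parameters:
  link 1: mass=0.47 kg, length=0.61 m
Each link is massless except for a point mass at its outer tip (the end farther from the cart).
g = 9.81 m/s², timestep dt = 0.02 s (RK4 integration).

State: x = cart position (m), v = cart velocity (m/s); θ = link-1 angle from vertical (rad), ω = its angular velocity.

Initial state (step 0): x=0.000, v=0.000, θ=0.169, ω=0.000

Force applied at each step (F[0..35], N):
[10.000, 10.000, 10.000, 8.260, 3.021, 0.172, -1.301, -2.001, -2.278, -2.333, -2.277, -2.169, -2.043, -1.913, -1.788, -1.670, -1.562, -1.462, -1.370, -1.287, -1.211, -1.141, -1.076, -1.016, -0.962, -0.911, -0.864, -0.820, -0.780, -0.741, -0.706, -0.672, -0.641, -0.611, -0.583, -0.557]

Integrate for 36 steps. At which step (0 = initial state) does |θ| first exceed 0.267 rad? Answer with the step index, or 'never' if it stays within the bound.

Answer: never

Derivation:
apply F[0]=+10.000 → step 1: x=0.002, v=0.190, θ=0.166, ω=-0.253
apply F[1]=+10.000 → step 2: x=0.008, v=0.381, θ=0.159, ω=-0.509
apply F[2]=+10.000 → step 3: x=0.017, v=0.573, θ=0.146, ω=-0.771
apply F[3]=+8.260 → step 4: x=0.030, v=0.731, θ=0.129, ω=-0.984
apply F[4]=+3.021 → step 5: x=0.045, v=0.783, θ=0.108, ω=-1.031
apply F[5]=+0.172 → step 6: x=0.061, v=0.778, θ=0.088, ω=-0.991
apply F[6]=-1.301 → step 7: x=0.076, v=0.744, θ=0.069, ω=-0.910
apply F[7]=-2.001 → step 8: x=0.091, v=0.696, θ=0.052, ω=-0.813
apply F[8]=-2.278 → step 9: x=0.104, v=0.645, θ=0.037, ω=-0.715
apply F[9]=-2.333 → step 10: x=0.116, v=0.594, θ=0.023, ω=-0.621
apply F[10]=-2.277 → step 11: x=0.128, v=0.545, θ=0.012, ω=-0.535
apply F[11]=-2.169 → step 12: x=0.138, v=0.499, θ=0.002, ω=-0.458
apply F[12]=-2.043 → step 13: x=0.148, v=0.456, θ=-0.007, ω=-0.389
apply F[13]=-1.913 → step 14: x=0.156, v=0.417, θ=-0.014, ω=-0.329
apply F[14]=-1.788 → step 15: x=0.164, v=0.382, θ=-0.020, ω=-0.276
apply F[15]=-1.670 → step 16: x=0.172, v=0.349, θ=-0.025, ω=-0.229
apply F[16]=-1.562 → step 17: x=0.178, v=0.319, θ=-0.029, ω=-0.189
apply F[17]=-1.462 → step 18: x=0.184, v=0.292, θ=-0.032, ω=-0.154
apply F[18]=-1.370 → step 19: x=0.190, v=0.266, θ=-0.035, ω=-0.123
apply F[19]=-1.287 → step 20: x=0.195, v=0.243, θ=-0.037, ω=-0.097
apply F[20]=-1.211 → step 21: x=0.200, v=0.222, θ=-0.039, ω=-0.074
apply F[21]=-1.141 → step 22: x=0.204, v=0.202, θ=-0.040, ω=-0.054
apply F[22]=-1.076 → step 23: x=0.208, v=0.183, θ=-0.041, ω=-0.037
apply F[23]=-1.016 → step 24: x=0.211, v=0.166, θ=-0.042, ω=-0.022
apply F[24]=-0.962 → step 25: x=0.215, v=0.150, θ=-0.042, ω=-0.010
apply F[25]=-0.911 → step 26: x=0.217, v=0.135, θ=-0.042, ω=0.001
apply F[26]=-0.864 → step 27: x=0.220, v=0.121, θ=-0.042, ω=0.011
apply F[27]=-0.820 → step 28: x=0.222, v=0.108, θ=-0.042, ω=0.018
apply F[28]=-0.780 → step 29: x=0.224, v=0.096, θ=-0.041, ω=0.025
apply F[29]=-0.741 → step 30: x=0.226, v=0.084, θ=-0.041, ω=0.031
apply F[30]=-0.706 → step 31: x=0.228, v=0.074, θ=-0.040, ω=0.035
apply F[31]=-0.672 → step 32: x=0.229, v=0.064, θ=-0.040, ω=0.039
apply F[32]=-0.641 → step 33: x=0.230, v=0.054, θ=-0.039, ω=0.042
apply F[33]=-0.611 → step 34: x=0.231, v=0.045, θ=-0.038, ω=0.045
apply F[34]=-0.583 → step 35: x=0.232, v=0.036, θ=-0.037, ω=0.047
apply F[35]=-0.557 → step 36: x=0.233, v=0.028, θ=-0.036, ω=0.048
max |θ| = 0.169 ≤ 0.267 over all 37 states.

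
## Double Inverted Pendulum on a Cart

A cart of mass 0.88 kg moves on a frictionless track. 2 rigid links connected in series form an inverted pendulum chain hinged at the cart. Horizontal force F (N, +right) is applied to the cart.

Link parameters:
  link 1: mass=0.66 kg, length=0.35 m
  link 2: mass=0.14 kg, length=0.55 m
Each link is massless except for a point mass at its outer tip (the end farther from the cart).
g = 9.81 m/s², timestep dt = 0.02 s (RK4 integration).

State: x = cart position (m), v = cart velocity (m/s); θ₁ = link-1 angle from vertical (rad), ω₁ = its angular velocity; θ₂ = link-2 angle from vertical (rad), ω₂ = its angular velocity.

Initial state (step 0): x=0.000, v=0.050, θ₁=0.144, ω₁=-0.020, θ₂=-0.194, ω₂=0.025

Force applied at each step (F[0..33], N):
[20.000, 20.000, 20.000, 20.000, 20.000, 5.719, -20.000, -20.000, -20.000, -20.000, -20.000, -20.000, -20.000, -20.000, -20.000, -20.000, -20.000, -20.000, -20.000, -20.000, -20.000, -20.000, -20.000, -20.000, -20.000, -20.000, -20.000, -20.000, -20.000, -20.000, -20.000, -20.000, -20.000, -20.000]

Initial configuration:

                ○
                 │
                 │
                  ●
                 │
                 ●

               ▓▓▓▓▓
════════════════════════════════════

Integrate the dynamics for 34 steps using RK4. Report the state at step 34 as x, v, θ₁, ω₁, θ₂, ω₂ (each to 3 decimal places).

apply F[0]=+20.000 → step 1: x=0.005, v=0.473, θ₁=0.133, ω₁=-1.093, θ₂=-0.195, ω₂=-0.152
apply F[1]=+20.000 → step 2: x=0.019, v=0.904, θ₁=0.100, ω₁=-2.210, θ₂=-0.200, ω₂=-0.304
apply F[2]=+20.000 → step 3: x=0.041, v=1.347, θ₁=0.044, ω₁=-3.403, θ₂=-0.207, ω₂=-0.407
apply F[3]=+20.000 → step 4: x=0.073, v=1.800, θ₁=-0.037, ω₁=-4.684, θ₂=-0.216, ω₂=-0.447
apply F[4]=+20.000 → step 5: x=0.113, v=2.250, θ₁=-0.144, ω₁=-6.016, θ₂=-0.225, ω₂=-0.437
apply F[5]=+5.719 → step 6: x=0.160, v=2.361, θ₁=-0.268, ω₁=-6.440, θ₂=-0.233, ω₂=-0.433
apply F[6]=-20.000 → step 7: x=0.202, v=1.930, θ₁=-0.387, ω₁=-5.461, θ₂=-0.242, ω₂=-0.415
apply F[7]=-20.000 → step 8: x=0.237, v=1.538, θ₁=-0.488, ω₁=-4.705, θ₂=-0.250, ω₂=-0.345
apply F[8]=-20.000 → step 9: x=0.264, v=1.181, θ₁=-0.576, ω₁=-4.145, θ₂=-0.255, ω₂=-0.216
apply F[9]=-20.000 → step 10: x=0.284, v=0.851, θ₁=-0.655, ω₁=-3.746, θ₂=-0.258, ω₂=-0.033
apply F[10]=-20.000 → step 11: x=0.298, v=0.540, θ₁=-0.727, ω₁=-3.478, θ₂=-0.256, ω₂=0.197
apply F[11]=-20.000 → step 12: x=0.306, v=0.244, θ₁=-0.795, ω₁=-3.317, θ₂=-0.250, ω₂=0.468
apply F[12]=-20.000 → step 13: x=0.308, v=-0.042, θ₁=-0.860, ω₁=-3.246, θ₂=-0.237, ω₂=0.774
apply F[13]=-20.000 → step 14: x=0.305, v=-0.322, θ₁=-0.925, ω₁=-3.250, θ₂=-0.219, ω₂=1.108
apply F[14]=-20.000 → step 15: x=0.295, v=-0.599, θ₁=-0.991, ω₁=-3.318, θ₂=-0.193, ω₂=1.467
apply F[15]=-20.000 → step 16: x=0.281, v=-0.877, θ₁=-1.058, ω₁=-3.443, θ₂=-0.160, ω₂=1.844
apply F[16]=-20.000 → step 17: x=0.260, v=-1.157, θ₁=-1.129, ω₁=-3.616, θ₂=-0.119, ω₂=2.233
apply F[17]=-20.000 → step 18: x=0.234, v=-1.441, θ₁=-1.203, ω₁=-3.834, θ₂=-0.070, ω₂=2.625
apply F[18]=-20.000 → step 19: x=0.203, v=-1.733, θ₁=-1.283, ω₁=-4.094, θ₂=-0.014, ω₂=3.014
apply F[19]=-20.000 → step 20: x=0.165, v=-2.034, θ₁=-1.367, ω₁=-4.396, θ₂=0.050, ω₂=3.387
apply F[20]=-20.000 → step 21: x=0.121, v=-2.346, θ₁=-1.459, ω₁=-4.747, θ₂=0.121, ω₂=3.735
apply F[21]=-20.000 → step 22: x=0.071, v=-2.673, θ₁=-1.558, ω₁=-5.157, θ₂=0.199, ω₂=4.043
apply F[22]=-20.000 → step 23: x=0.014, v=-3.019, θ₁=-1.666, ω₁=-5.645, θ₂=0.283, ω₂=4.296
apply F[23]=-20.000 → step 24: x=-0.050, v=-3.391, θ₁=-1.784, ω₁=-6.245, θ₂=0.371, ω₂=4.477
apply F[24]=-20.000 → step 25: x=-0.122, v=-3.800, θ₁=-1.916, ω₁=-7.005, θ₂=0.461, ω₂=4.566
apply F[25]=-20.000 → step 26: x=-0.202, v=-4.266, θ₁=-2.066, ω₁=-7.994, θ₂=0.552, ω₂=4.550
apply F[26]=-20.000 → step 27: x=-0.293, v=-4.817, θ₁=-2.238, ω₁=-9.310, θ₂=0.643, ω₂=4.448
apply F[27]=-20.000 → step 28: x=-0.396, v=-5.490, θ₁=-2.441, ω₁=-11.055, θ₂=0.731, ω₂=4.376
apply F[28]=-20.000 → step 29: x=-0.514, v=-6.291, θ₁=-2.683, ω₁=-13.207, θ₂=0.820, ω₂=4.700
apply F[29]=-20.000 → step 30: x=-0.648, v=-7.087, θ₁=-2.969, ω₁=-15.283, θ₂=0.926, ω₂=6.160
apply F[30]=-20.000 → step 31: x=-0.795, v=-7.558, θ₁=-3.288, ω₁=-16.454, θ₂=1.077, ω₂=9.183
apply F[31]=-20.000 → step 32: x=-0.946, v=-7.528, θ₁=-3.622, ω₁=-16.806, θ₂=1.298, ω₂=12.958
apply F[32]=-20.000 → step 33: x=-1.093, v=-7.020, θ₁=-3.958, ω₁=-16.777, θ₂=1.593, ω₂=16.271
apply F[33]=-20.000 → step 34: x=-1.225, v=-6.164, θ₁=-4.287, ω₁=-15.931, θ₂=1.937, ω₂=17.744

Answer: x=-1.225, v=-6.164, θ₁=-4.287, ω₁=-15.931, θ₂=1.937, ω₂=17.744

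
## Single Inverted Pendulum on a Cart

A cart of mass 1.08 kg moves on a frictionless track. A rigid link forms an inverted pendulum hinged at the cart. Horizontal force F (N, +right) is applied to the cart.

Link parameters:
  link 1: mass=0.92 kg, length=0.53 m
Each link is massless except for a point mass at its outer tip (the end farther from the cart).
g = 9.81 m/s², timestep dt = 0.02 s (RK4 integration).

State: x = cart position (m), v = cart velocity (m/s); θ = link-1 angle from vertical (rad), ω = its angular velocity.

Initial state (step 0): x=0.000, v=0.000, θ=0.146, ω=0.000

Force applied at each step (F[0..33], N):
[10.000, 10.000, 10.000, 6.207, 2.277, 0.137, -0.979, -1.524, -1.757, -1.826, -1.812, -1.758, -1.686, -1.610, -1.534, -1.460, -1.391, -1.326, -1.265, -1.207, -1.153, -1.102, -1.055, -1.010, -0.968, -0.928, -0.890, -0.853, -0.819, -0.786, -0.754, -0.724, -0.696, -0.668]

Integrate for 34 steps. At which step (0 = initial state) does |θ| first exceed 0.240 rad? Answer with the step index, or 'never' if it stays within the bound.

apply F[0]=+10.000 → step 1: x=0.002, v=0.158, θ=0.144, ω=-0.242
apply F[1]=+10.000 → step 2: x=0.006, v=0.318, θ=0.136, ω=-0.489
apply F[2]=+10.000 → step 3: x=0.014, v=0.480, θ=0.124, ω=-0.743
apply F[3]=+6.207 → step 4: x=0.025, v=0.575, θ=0.108, ω=-0.879
apply F[4]=+2.277 → step 5: x=0.037, v=0.601, θ=0.090, ω=-0.891
apply F[5]=+0.137 → step 6: x=0.049, v=0.591, θ=0.073, ω=-0.842
apply F[6]=-0.979 → step 7: x=0.060, v=0.562, θ=0.057, ω=-0.764
apply F[7]=-1.524 → step 8: x=0.071, v=0.526, θ=0.042, ω=-0.678
apply F[8]=-1.757 → step 9: x=0.081, v=0.488, θ=0.030, ω=-0.592
apply F[9]=-1.826 → step 10: x=0.090, v=0.450, θ=0.019, ω=-0.512
apply F[10]=-1.812 → step 11: x=0.099, v=0.414, θ=0.009, ω=-0.439
apply F[11]=-1.758 → step 12: x=0.107, v=0.381, θ=0.001, ω=-0.375
apply F[12]=-1.686 → step 13: x=0.114, v=0.350, θ=-0.006, ω=-0.317
apply F[13]=-1.610 → step 14: x=0.121, v=0.322, θ=-0.012, ω=-0.267
apply F[14]=-1.534 → step 15: x=0.127, v=0.296, θ=-0.017, ω=-0.224
apply F[15]=-1.460 → step 16: x=0.133, v=0.272, θ=-0.021, ω=-0.185
apply F[16]=-1.391 → step 17: x=0.138, v=0.250, θ=-0.024, ω=-0.152
apply F[17]=-1.326 → step 18: x=0.143, v=0.230, θ=-0.027, ω=-0.123
apply F[18]=-1.265 → step 19: x=0.147, v=0.211, θ=-0.029, ω=-0.098
apply F[19]=-1.207 → step 20: x=0.151, v=0.194, θ=-0.031, ω=-0.077
apply F[20]=-1.153 → step 21: x=0.155, v=0.178, θ=-0.032, ω=-0.058
apply F[21]=-1.102 → step 22: x=0.159, v=0.163, θ=-0.033, ω=-0.042
apply F[22]=-1.055 → step 23: x=0.162, v=0.149, θ=-0.034, ω=-0.028
apply F[23]=-1.010 → step 24: x=0.164, v=0.136, θ=-0.034, ω=-0.016
apply F[24]=-0.968 → step 25: x=0.167, v=0.124, θ=-0.035, ω=-0.006
apply F[25]=-0.928 → step 26: x=0.169, v=0.112, θ=-0.035, ω=0.002
apply F[26]=-0.890 → step 27: x=0.172, v=0.101, θ=-0.034, ω=0.010
apply F[27]=-0.853 → step 28: x=0.173, v=0.091, θ=-0.034, ω=0.016
apply F[28]=-0.819 → step 29: x=0.175, v=0.082, θ=-0.034, ω=0.021
apply F[29]=-0.786 → step 30: x=0.177, v=0.073, θ=-0.033, ω=0.026
apply F[30]=-0.754 → step 31: x=0.178, v=0.065, θ=-0.033, ω=0.029
apply F[31]=-0.724 → step 32: x=0.179, v=0.057, θ=-0.032, ω=0.032
apply F[32]=-0.696 → step 33: x=0.180, v=0.049, θ=-0.032, ω=0.035
apply F[33]=-0.668 → step 34: x=0.181, v=0.042, θ=-0.031, ω=0.037
max |θ| = 0.146 ≤ 0.240 over all 35 states.

Answer: never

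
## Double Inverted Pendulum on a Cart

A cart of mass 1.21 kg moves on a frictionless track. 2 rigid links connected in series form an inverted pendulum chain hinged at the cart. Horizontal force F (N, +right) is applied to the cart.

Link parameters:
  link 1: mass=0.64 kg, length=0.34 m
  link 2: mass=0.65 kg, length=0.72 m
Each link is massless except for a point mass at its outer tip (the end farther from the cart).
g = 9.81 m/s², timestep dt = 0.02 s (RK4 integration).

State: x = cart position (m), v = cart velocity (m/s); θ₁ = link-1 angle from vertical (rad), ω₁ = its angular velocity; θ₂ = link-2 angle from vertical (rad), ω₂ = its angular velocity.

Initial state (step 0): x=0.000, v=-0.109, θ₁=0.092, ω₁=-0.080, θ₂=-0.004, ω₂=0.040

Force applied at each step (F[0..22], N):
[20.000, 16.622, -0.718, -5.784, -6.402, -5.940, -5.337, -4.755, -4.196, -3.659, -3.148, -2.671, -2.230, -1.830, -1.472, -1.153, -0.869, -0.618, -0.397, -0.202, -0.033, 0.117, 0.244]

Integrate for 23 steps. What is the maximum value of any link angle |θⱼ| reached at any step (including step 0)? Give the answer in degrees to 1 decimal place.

Answer: 5.3°

Derivation:
apply F[0]=+20.000 → step 1: x=0.001, v=0.201, θ₁=0.082, ω₁=-0.877, θ₂=-0.004, ω₂=-0.017
apply F[1]=+16.622 → step 2: x=0.008, v=0.460, θ₁=0.058, ω₁=-1.550, θ₂=-0.005, ω₂=-0.060
apply F[2]=-0.718 → step 3: x=0.017, v=0.440, θ₁=0.028, ω₁=-1.440, θ₂=-0.006, ω₂=-0.084
apply F[3]=-5.784 → step 4: x=0.024, v=0.342, θ₁=0.003, ω₁=-1.130, θ₂=-0.008, ω₂=-0.095
apply F[4]=-6.402 → step 5: x=0.030, v=0.237, θ₁=-0.017, ω₁=-0.827, θ₂=-0.010, ω₂=-0.096
apply F[5]=-5.940 → step 6: x=0.034, v=0.144, θ₁=-0.031, ω₁=-0.575, θ₂=-0.012, ω₂=-0.088
apply F[6]=-5.337 → step 7: x=0.036, v=0.063, θ₁=-0.040, ω₁=-0.372, θ₂=-0.013, ω₂=-0.076
apply F[7]=-4.755 → step 8: x=0.037, v=-0.006, θ₁=-0.046, ω₁=-0.210, θ₂=-0.015, ω₂=-0.059
apply F[8]=-4.196 → step 9: x=0.036, v=-0.065, θ₁=-0.049, ω₁=-0.082, θ₂=-0.016, ω₂=-0.041
apply F[9]=-3.659 → step 10: x=0.034, v=-0.115, θ₁=-0.049, ω₁=0.017, θ₂=-0.016, ω₂=-0.023
apply F[10]=-3.148 → step 11: x=0.031, v=-0.157, θ₁=-0.048, ω₁=0.091, θ₂=-0.017, ω₂=-0.005
apply F[11]=-2.671 → step 12: x=0.028, v=-0.191, θ₁=-0.046, ω₁=0.147, θ₂=-0.016, ω₂=0.012
apply F[12]=-2.230 → step 13: x=0.024, v=-0.219, θ₁=-0.043, ω₁=0.185, θ₂=-0.016, ω₂=0.028
apply F[13]=-1.830 → step 14: x=0.019, v=-0.241, θ₁=-0.039, ω₁=0.211, θ₂=-0.015, ω₂=0.041
apply F[14]=-1.472 → step 15: x=0.014, v=-0.257, θ₁=-0.034, ω₁=0.226, θ₂=-0.014, ω₂=0.053
apply F[15]=-1.153 → step 16: x=0.009, v=-0.270, θ₁=-0.030, ω₁=0.233, θ₂=-0.013, ω₂=0.063
apply F[16]=-0.869 → step 17: x=0.003, v=-0.278, θ₁=-0.025, ω₁=0.234, θ₂=-0.012, ω₂=0.072
apply F[17]=-0.618 → step 18: x=-0.002, v=-0.284, θ₁=-0.021, ω₁=0.230, θ₂=-0.010, ω₂=0.078
apply F[18]=-0.397 → step 19: x=-0.008, v=-0.286, θ₁=-0.016, ω₁=0.222, θ₂=-0.009, ω₂=0.083
apply F[19]=-0.202 → step 20: x=-0.014, v=-0.287, θ₁=-0.012, ω₁=0.212, θ₂=-0.007, ω₂=0.086
apply F[20]=-0.033 → step 21: x=-0.019, v=-0.285, θ₁=-0.008, ω₁=0.200, θ₂=-0.005, ω₂=0.088
apply F[21]=+0.117 → step 22: x=-0.025, v=-0.282, θ₁=-0.004, ω₁=0.187, θ₂=-0.004, ω₂=0.089
apply F[22]=+0.244 → step 23: x=-0.031, v=-0.278, θ₁=-0.000, ω₁=0.173, θ₂=-0.002, ω₂=0.088
Max |angle| over trajectory = 0.092 rad = 5.3°.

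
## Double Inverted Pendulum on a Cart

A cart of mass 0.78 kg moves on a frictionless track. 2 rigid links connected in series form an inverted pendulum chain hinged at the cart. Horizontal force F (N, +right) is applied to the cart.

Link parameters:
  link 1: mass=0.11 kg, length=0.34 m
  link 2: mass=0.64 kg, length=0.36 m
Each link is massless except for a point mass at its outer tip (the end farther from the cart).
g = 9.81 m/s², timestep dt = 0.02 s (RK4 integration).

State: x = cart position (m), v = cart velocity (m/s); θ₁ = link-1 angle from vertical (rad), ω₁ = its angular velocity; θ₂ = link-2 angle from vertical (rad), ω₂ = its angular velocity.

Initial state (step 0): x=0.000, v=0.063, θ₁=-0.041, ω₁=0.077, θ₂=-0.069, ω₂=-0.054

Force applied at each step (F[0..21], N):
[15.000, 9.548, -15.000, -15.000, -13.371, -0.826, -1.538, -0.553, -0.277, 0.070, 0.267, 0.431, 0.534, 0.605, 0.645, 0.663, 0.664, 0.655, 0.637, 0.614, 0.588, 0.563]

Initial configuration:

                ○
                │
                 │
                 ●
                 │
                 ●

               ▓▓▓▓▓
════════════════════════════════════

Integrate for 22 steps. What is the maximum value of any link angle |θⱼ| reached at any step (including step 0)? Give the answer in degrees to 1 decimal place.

Answer: 6.4°

Derivation:
apply F[0]=+15.000 → step 1: x=0.005, v=0.455, θ₁=-0.050, ω₁=-1.022, θ₂=-0.071, ω₂=-0.141
apply F[1]=+9.548 → step 2: x=0.017, v=0.710, θ₁=-0.078, ω₁=-1.778, θ₂=-0.074, ω₂=-0.172
apply F[2]=-15.000 → step 3: x=0.027, v=0.345, θ₁=-0.104, ω₁=-0.826, θ₂=-0.077, ω₂=-0.101
apply F[3]=-15.000 → step 4: x=0.031, v=-0.016, θ₁=-0.112, ω₁=0.039, θ₂=-0.078, ω₂=0.038
apply F[4]=-13.371 → step 5: x=0.027, v=-0.335, θ₁=-0.104, ω₁=0.785, θ₂=-0.076, ω₂=0.175
apply F[5]=-0.826 → step 6: x=0.020, v=-0.338, θ₁=-0.089, ω₁=0.666, θ₂=-0.071, ω₂=0.257
apply F[6]=-1.538 → step 7: x=0.013, v=-0.362, θ₁=-0.076, ω₁=0.642, θ₂=-0.066, ω₂=0.309
apply F[7]=-0.553 → step 8: x=0.006, v=-0.364, θ₁=-0.064, ω₁=0.580, θ₂=-0.059, ω₂=0.337
apply F[8]=-0.277 → step 9: x=-0.001, v=-0.360, θ₁=-0.053, ω₁=0.526, θ₂=-0.052, ω₂=0.347
apply F[9]=+0.070 → step 10: x=-0.008, v=-0.349, θ₁=-0.043, ω₁=0.470, θ₂=-0.045, ω₂=0.344
apply F[10]=+0.267 → step 11: x=-0.015, v=-0.335, θ₁=-0.034, ω₁=0.417, θ₂=-0.038, ω₂=0.332
apply F[11]=+0.431 → step 12: x=-0.022, v=-0.318, θ₁=-0.026, ω₁=0.367, θ₂=-0.032, ω₂=0.314
apply F[12]=+0.534 → step 13: x=-0.028, v=-0.301, θ₁=-0.020, ω₁=0.321, θ₂=-0.026, ω₂=0.292
apply F[13]=+0.605 → step 14: x=-0.034, v=-0.282, θ₁=-0.014, ω₁=0.279, θ₂=-0.020, ω₂=0.268
apply F[14]=+0.645 → step 15: x=-0.039, v=-0.263, θ₁=-0.008, ω₁=0.240, θ₂=-0.015, ω₂=0.243
apply F[15]=+0.663 → step 16: x=-0.044, v=-0.245, θ₁=-0.004, ω₁=0.206, θ₂=-0.011, ω₂=0.217
apply F[16]=+0.664 → step 17: x=-0.049, v=-0.228, θ₁=-0.000, ω₁=0.176, θ₂=-0.007, ω₂=0.193
apply F[17]=+0.655 → step 18: x=-0.053, v=-0.211, θ₁=0.003, ω₁=0.149, θ₂=-0.003, ω₂=0.170
apply F[18]=+0.637 → step 19: x=-0.057, v=-0.196, θ₁=0.006, ω₁=0.125, θ₂=0.000, ω₂=0.149
apply F[19]=+0.614 → step 20: x=-0.061, v=-0.181, θ₁=0.008, ω₁=0.105, θ₂=0.003, ω₂=0.129
apply F[20]=+0.588 → step 21: x=-0.065, v=-0.168, θ₁=0.010, ω₁=0.087, θ₂=0.005, ω₂=0.111
apply F[21]=+0.563 → step 22: x=-0.068, v=-0.156, θ₁=0.012, ω₁=0.072, θ₂=0.007, ω₂=0.095
Max |angle| over trajectory = 0.112 rad = 6.4°.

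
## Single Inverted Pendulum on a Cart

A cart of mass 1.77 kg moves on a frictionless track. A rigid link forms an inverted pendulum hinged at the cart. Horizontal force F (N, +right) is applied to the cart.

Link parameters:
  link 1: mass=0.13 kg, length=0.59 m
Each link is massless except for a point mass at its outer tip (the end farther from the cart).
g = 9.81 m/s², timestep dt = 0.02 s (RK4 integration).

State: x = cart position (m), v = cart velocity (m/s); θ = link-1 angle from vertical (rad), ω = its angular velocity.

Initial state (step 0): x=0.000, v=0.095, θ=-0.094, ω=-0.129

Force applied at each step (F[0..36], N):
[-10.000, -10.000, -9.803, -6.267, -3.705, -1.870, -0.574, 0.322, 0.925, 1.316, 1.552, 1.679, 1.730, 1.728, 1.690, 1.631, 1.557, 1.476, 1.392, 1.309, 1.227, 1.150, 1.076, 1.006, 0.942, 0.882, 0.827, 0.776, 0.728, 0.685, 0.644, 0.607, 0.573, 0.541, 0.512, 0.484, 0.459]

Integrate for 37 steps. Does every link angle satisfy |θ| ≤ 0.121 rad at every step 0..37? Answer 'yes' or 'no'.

Answer: yes

Derivation:
apply F[0]=-10.000 → step 1: x=0.001, v=-0.017, θ=-0.095, ω=0.028
apply F[1]=-10.000 → step 2: x=-0.001, v=-0.128, θ=-0.093, ω=0.185
apply F[2]=-9.803 → step 3: x=-0.004, v=-0.238, θ=-0.088, ω=0.339
apply F[3]=-6.267 → step 4: x=-0.010, v=-0.307, θ=-0.080, ω=0.429
apply F[4]=-3.705 → step 5: x=-0.016, v=-0.348, θ=-0.071, ω=0.473
apply F[5]=-1.870 → step 6: x=-0.023, v=-0.368, θ=-0.061, ω=0.485
apply F[6]=-0.574 → step 7: x=-0.031, v=-0.374, θ=-0.052, ω=0.476
apply F[7]=+0.322 → step 8: x=-0.038, v=-0.369, θ=-0.043, ω=0.453
apply F[8]=+0.925 → step 9: x=-0.046, v=-0.358, θ=-0.034, ω=0.422
apply F[9]=+1.316 → step 10: x=-0.053, v=-0.343, θ=-0.026, ω=0.386
apply F[10]=+1.552 → step 11: x=-0.059, v=-0.325, θ=-0.018, ω=0.348
apply F[11]=+1.679 → step 12: x=-0.066, v=-0.306, θ=-0.012, ω=0.311
apply F[12]=+1.730 → step 13: x=-0.072, v=-0.286, θ=-0.006, ω=0.274
apply F[13]=+1.728 → step 14: x=-0.077, v=-0.267, θ=-0.001, ω=0.240
apply F[14]=+1.690 → step 15: x=-0.082, v=-0.248, θ=0.004, ω=0.208
apply F[15]=+1.631 → step 16: x=-0.087, v=-0.229, θ=0.008, ω=0.179
apply F[16]=+1.557 → step 17: x=-0.091, v=-0.212, θ=0.011, ω=0.153
apply F[17]=+1.476 → step 18: x=-0.095, v=-0.196, θ=0.014, ω=0.129
apply F[18]=+1.392 → step 19: x=-0.099, v=-0.180, θ=0.016, ω=0.107
apply F[19]=+1.309 → step 20: x=-0.103, v=-0.165, θ=0.018, ω=0.089
apply F[20]=+1.227 → step 21: x=-0.106, v=-0.152, θ=0.020, ω=0.072
apply F[21]=+1.150 → step 22: x=-0.109, v=-0.139, θ=0.021, ω=0.057
apply F[22]=+1.076 → step 23: x=-0.111, v=-0.127, θ=0.022, ω=0.044
apply F[23]=+1.006 → step 24: x=-0.114, v=-0.116, θ=0.023, ω=0.033
apply F[24]=+0.942 → step 25: x=-0.116, v=-0.106, θ=0.023, ω=0.023
apply F[25]=+0.882 → step 26: x=-0.118, v=-0.096, θ=0.024, ω=0.014
apply F[26]=+0.827 → step 27: x=-0.120, v=-0.087, θ=0.024, ω=0.007
apply F[27]=+0.776 → step 28: x=-0.122, v=-0.079, θ=0.024, ω=0.001
apply F[28]=+0.728 → step 29: x=-0.123, v=-0.071, θ=0.024, ω=-0.005
apply F[29]=+0.685 → step 30: x=-0.124, v=-0.064, θ=0.024, ω=-0.009
apply F[30]=+0.644 → step 31: x=-0.126, v=-0.057, θ=0.024, ω=-0.013
apply F[31]=+0.607 → step 32: x=-0.127, v=-0.050, θ=0.023, ω=-0.017
apply F[32]=+0.573 → step 33: x=-0.128, v=-0.044, θ=0.023, ω=-0.019
apply F[33]=+0.541 → step 34: x=-0.129, v=-0.038, θ=0.022, ω=-0.022
apply F[34]=+0.512 → step 35: x=-0.129, v=-0.033, θ=0.022, ω=-0.023
apply F[35]=+0.484 → step 36: x=-0.130, v=-0.028, θ=0.022, ω=-0.025
apply F[36]=+0.459 → step 37: x=-0.130, v=-0.023, θ=0.021, ω=-0.026
Max |angle| over trajectory = 0.095 rad; bound = 0.121 → within bound.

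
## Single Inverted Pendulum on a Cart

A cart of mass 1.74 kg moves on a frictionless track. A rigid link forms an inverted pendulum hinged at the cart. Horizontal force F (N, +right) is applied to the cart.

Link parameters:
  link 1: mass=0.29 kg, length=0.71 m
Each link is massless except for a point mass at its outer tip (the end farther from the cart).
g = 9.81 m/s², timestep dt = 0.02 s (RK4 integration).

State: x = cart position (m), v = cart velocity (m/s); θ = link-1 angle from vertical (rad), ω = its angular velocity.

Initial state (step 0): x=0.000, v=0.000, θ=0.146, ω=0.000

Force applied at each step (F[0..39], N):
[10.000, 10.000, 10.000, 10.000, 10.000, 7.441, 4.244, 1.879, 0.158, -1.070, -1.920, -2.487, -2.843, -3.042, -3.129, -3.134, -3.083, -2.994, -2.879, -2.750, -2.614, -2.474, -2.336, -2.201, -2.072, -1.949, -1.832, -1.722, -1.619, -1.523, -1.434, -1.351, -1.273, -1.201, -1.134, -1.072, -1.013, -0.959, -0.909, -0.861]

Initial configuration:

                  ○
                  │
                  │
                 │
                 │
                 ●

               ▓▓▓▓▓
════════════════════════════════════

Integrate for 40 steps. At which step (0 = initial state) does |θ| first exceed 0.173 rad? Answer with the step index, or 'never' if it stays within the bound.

apply F[0]=+10.000 → step 1: x=0.001, v=0.110, θ=0.145, ω=-0.113
apply F[1]=+10.000 → step 2: x=0.004, v=0.220, θ=0.141, ω=-0.227
apply F[2]=+10.000 → step 3: x=0.010, v=0.330, θ=0.136, ω=-0.342
apply F[3]=+10.000 → step 4: x=0.018, v=0.440, θ=0.128, ω=-0.460
apply F[4]=+10.000 → step 5: x=0.028, v=0.551, θ=0.117, ω=-0.581
apply F[5]=+7.441 → step 6: x=0.039, v=0.633, θ=0.105, ω=-0.665
apply F[6]=+4.244 → step 7: x=0.052, v=0.679, θ=0.091, ω=-0.702
apply F[7]=+1.879 → step 8: x=0.066, v=0.698, θ=0.077, ω=-0.705
apply F[8]=+0.158 → step 9: x=0.080, v=0.697, θ=0.063, ω=-0.685
apply F[9]=-1.070 → step 10: x=0.094, v=0.683, θ=0.050, ω=-0.650
apply F[10]=-1.920 → step 11: x=0.107, v=0.660, θ=0.037, ω=-0.605
apply F[11]=-2.487 → step 12: x=0.120, v=0.630, θ=0.026, ω=-0.554
apply F[12]=-2.843 → step 13: x=0.133, v=0.597, θ=0.015, ω=-0.502
apply F[13]=-3.042 → step 14: x=0.144, v=0.561, θ=0.006, ω=-0.449
apply F[14]=-3.129 → step 15: x=0.155, v=0.525, θ=-0.003, ω=-0.398
apply F[15]=-3.134 → step 16: x=0.165, v=0.490, θ=-0.010, ω=-0.349
apply F[16]=-3.083 → step 17: x=0.175, v=0.455, θ=-0.017, ω=-0.304
apply F[17]=-2.994 → step 18: x=0.183, v=0.421, θ=-0.022, ω=-0.262
apply F[18]=-2.879 → step 19: x=0.191, v=0.389, θ=-0.027, ω=-0.223
apply F[19]=-2.750 → step 20: x=0.199, v=0.358, θ=-0.031, ω=-0.188
apply F[20]=-2.614 → step 21: x=0.206, v=0.329, θ=-0.035, ω=-0.156
apply F[21]=-2.474 → step 22: x=0.212, v=0.302, θ=-0.038, ω=-0.128
apply F[22]=-2.336 → step 23: x=0.218, v=0.276, θ=-0.040, ω=-0.103
apply F[23]=-2.201 → step 24: x=0.223, v=0.252, θ=-0.042, ω=-0.080
apply F[24]=-2.072 → step 25: x=0.228, v=0.230, θ=-0.043, ω=-0.060
apply F[25]=-1.949 → step 26: x=0.232, v=0.209, θ=-0.044, ω=-0.043
apply F[26]=-1.832 → step 27: x=0.236, v=0.189, θ=-0.045, ω=-0.028
apply F[27]=-1.722 → step 28: x=0.240, v=0.171, θ=-0.045, ω=-0.014
apply F[28]=-1.619 → step 29: x=0.243, v=0.154, θ=-0.045, ω=-0.003
apply F[29]=-1.523 → step 30: x=0.246, v=0.138, θ=-0.045, ω=0.007
apply F[30]=-1.434 → step 31: x=0.249, v=0.123, θ=-0.045, ω=0.016
apply F[31]=-1.351 → step 32: x=0.251, v=0.109, θ=-0.045, ω=0.023
apply F[32]=-1.273 → step 33: x=0.253, v=0.095, θ=-0.044, ω=0.029
apply F[33]=-1.201 → step 34: x=0.255, v=0.083, θ=-0.044, ω=0.035
apply F[34]=-1.134 → step 35: x=0.256, v=0.071, θ=-0.043, ω=0.039
apply F[35]=-1.072 → step 36: x=0.258, v=0.061, θ=-0.042, ω=0.043
apply F[36]=-1.013 → step 37: x=0.259, v=0.050, θ=-0.041, ω=0.046
apply F[37]=-0.959 → step 38: x=0.260, v=0.041, θ=-0.040, ω=0.048
apply F[38]=-0.909 → step 39: x=0.260, v=0.031, θ=-0.039, ω=0.050
apply F[39]=-0.861 → step 40: x=0.261, v=0.023, θ=-0.038, ω=0.051
max |θ| = 0.146 ≤ 0.173 over all 41 states.

Answer: never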